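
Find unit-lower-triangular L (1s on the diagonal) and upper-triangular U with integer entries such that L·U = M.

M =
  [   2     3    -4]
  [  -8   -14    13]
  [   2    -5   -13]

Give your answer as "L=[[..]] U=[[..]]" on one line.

L=[[1,0,0],[-4,1,0],[1,4,1]] U=[[2,3,-4],[0,-2,-3],[0,0,3]]

  r1 -= -4·r0 → [0,-2,-3]
  r2 -= 1·r0 → [0,-8,-9]
  r2 -= 4·r1 → [0,0,3]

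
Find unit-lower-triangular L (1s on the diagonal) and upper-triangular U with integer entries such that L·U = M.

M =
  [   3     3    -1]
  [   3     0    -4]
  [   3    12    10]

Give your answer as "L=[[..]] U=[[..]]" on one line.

  R1 -= 1·R0 → [0,-3,-3]
  R2 -= 1·R0 → [0,9,11]
  R2 -= -3·R1 → [0,0,2]

L=[[1,0,0],[1,1,0],[1,-3,1]] U=[[3,3,-1],[0,-3,-3],[0,0,2]]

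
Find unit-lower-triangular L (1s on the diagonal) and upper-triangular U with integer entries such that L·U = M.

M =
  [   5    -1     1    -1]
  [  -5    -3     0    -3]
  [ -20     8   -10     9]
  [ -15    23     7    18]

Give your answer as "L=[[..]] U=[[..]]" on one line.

  R1 -= -1·R0 → [0,-4,1,-4]
  R2 -= -4·R0 → [0,4,-6,5]
  R3 -= -3·R0 → [0,20,10,15]
  R2 -= -1·R1 → [0,0,-5,1]
  R3 -= -5·R1 → [0,0,15,-5]
  R3 -= -3·R2 → [0,0,0,-2]

L=[[1,0,0,0],[-1,1,0,0],[-4,-1,1,0],[-3,-5,-3,1]] U=[[5,-1,1,-1],[0,-4,1,-4],[0,0,-5,1],[0,0,0,-2]]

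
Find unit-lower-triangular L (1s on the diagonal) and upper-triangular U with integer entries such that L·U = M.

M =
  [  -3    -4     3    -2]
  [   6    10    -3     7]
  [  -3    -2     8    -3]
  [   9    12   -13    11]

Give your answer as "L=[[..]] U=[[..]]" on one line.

  r1 -= -2·r0 → [0,2,3,3]
  r2 -= 1·r0 → [0,2,5,-1]
  r3 -= -3·r0 → [0,0,-4,5]
  r2 -= 1·r1 → [0,0,2,-4]
  r3 -= 0·r1 → [0,0,-4,5]
  r3 -= -2·r2 → [0,0,0,-3]

L=[[1,0,0,0],[-2,1,0,0],[1,1,1,0],[-3,0,-2,1]] U=[[-3,-4,3,-2],[0,2,3,3],[0,0,2,-4],[0,0,0,-3]]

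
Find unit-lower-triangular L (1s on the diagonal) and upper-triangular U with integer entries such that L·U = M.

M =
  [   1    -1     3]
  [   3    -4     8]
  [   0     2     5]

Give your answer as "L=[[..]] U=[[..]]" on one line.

L=[[1,0,0],[3,1,0],[0,-2,1]] U=[[1,-1,3],[0,-1,-1],[0,0,3]]

  R1 -= 3·R0 → [0,-1,-1]
  R2 -= 0·R0 → [0,2,5]
  R2 -= -2·R1 → [0,0,3]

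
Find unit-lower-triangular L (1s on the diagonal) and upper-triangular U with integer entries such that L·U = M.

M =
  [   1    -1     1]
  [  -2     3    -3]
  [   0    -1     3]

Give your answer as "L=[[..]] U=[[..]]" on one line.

  row1 -= -2·row0 → [0,1,-1]
  row2 -= 0·row0 → [0,-1,3]
  row2 -= -1·row1 → [0,0,2]

L=[[1,0,0],[-2,1,0],[0,-1,1]] U=[[1,-1,1],[0,1,-1],[0,0,2]]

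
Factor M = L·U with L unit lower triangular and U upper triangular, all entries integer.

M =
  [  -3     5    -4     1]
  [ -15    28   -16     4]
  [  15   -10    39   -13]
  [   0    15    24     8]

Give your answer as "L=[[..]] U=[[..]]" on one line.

L=[[1,0,0,0],[5,1,0,0],[-5,5,1,0],[0,5,-4,1]] U=[[-3,5,-4,1],[0,3,4,-1],[0,0,-1,-3],[0,0,0,1]]

  row1 -= 5·row0 → [0,3,4,-1]
  row2 -= -5·row0 → [0,15,19,-8]
  row3 -= 0·row0 → [0,15,24,8]
  row2 -= 5·row1 → [0,0,-1,-3]
  row3 -= 5·row1 → [0,0,4,13]
  row3 -= -4·row2 → [0,0,0,1]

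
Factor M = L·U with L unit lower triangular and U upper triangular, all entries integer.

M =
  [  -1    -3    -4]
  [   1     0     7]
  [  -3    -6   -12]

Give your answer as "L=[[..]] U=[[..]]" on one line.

L=[[1,0,0],[-1,1,0],[3,-1,1]] U=[[-1,-3,-4],[0,-3,3],[0,0,3]]

  R1 -= -1·R0 → [0,-3,3]
  R2 -= 3·R0 → [0,3,0]
  R2 -= -1·R1 → [0,0,3]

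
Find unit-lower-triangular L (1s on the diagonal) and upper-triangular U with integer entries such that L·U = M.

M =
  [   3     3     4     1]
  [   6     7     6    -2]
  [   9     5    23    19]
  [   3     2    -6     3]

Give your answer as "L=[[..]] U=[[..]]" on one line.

  row1 -= 2·row0 → [0,1,-2,-4]
  row2 -= 3·row0 → [0,-4,11,16]
  row3 -= 1·row0 → [0,-1,-10,2]
  row2 -= -4·row1 → [0,0,3,0]
  row3 -= -1·row1 → [0,0,-12,-2]
  row3 -= -4·row2 → [0,0,0,-2]

L=[[1,0,0,0],[2,1,0,0],[3,-4,1,0],[1,-1,-4,1]] U=[[3,3,4,1],[0,1,-2,-4],[0,0,3,0],[0,0,0,-2]]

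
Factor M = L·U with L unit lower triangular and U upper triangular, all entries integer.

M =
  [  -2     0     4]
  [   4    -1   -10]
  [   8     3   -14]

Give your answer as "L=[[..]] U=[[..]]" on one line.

  row1 -= -2·row0 → [0,-1,-2]
  row2 -= -4·row0 → [0,3,2]
  row2 -= -3·row1 → [0,0,-4]

L=[[1,0,0],[-2,1,0],[-4,-3,1]] U=[[-2,0,4],[0,-1,-2],[0,0,-4]]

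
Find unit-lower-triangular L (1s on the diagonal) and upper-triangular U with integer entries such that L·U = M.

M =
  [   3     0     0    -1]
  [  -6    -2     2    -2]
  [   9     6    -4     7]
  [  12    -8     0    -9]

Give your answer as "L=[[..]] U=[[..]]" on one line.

  R1 -= -2·R0 → [0,-2,2,-4]
  R2 -= 3·R0 → [0,6,-4,10]
  R3 -= 4·R0 → [0,-8,0,-5]
  R2 -= -3·R1 → [0,0,2,-2]
  R3 -= 4·R1 → [0,0,-8,11]
  R3 -= -4·R2 → [0,0,0,3]

L=[[1,0,0,0],[-2,1,0,0],[3,-3,1,0],[4,4,-4,1]] U=[[3,0,0,-1],[0,-2,2,-4],[0,0,2,-2],[0,0,0,3]]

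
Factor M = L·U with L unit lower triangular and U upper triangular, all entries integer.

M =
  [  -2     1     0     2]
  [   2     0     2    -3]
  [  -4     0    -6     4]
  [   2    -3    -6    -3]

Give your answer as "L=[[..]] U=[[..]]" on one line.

L=[[1,0,0,0],[-1,1,0,0],[2,-2,1,0],[-1,-2,1,1]] U=[[-2,1,0,2],[0,1,2,-1],[0,0,-2,-2],[0,0,0,-1]]

  R1 -= -1·R0 → [0,1,2,-1]
  R2 -= 2·R0 → [0,-2,-6,0]
  R3 -= -1·R0 → [0,-2,-6,-1]
  R2 -= -2·R1 → [0,0,-2,-2]
  R3 -= -2·R1 → [0,0,-2,-3]
  R3 -= 1·R2 → [0,0,0,-1]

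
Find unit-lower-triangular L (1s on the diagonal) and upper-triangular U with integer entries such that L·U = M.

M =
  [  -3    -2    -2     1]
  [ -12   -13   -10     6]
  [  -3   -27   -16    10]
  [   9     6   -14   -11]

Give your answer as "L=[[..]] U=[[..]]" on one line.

L=[[1,0,0,0],[4,1,0,0],[1,5,1,0],[-3,0,5,1]] U=[[-3,-2,-2,1],[0,-5,-2,2],[0,0,-4,-1],[0,0,0,-3]]

  R1 -= 4·R0 → [0,-5,-2,2]
  R2 -= 1·R0 → [0,-25,-14,9]
  R3 -= -3·R0 → [0,0,-20,-8]
  R2 -= 5·R1 → [0,0,-4,-1]
  R3 -= 0·R1 → [0,0,-20,-8]
  R3 -= 5·R2 → [0,0,0,-3]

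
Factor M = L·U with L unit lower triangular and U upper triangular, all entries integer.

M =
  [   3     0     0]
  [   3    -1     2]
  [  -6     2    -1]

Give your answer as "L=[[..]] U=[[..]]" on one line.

  row1 -= 1·row0 → [0,-1,2]
  row2 -= -2·row0 → [0,2,-1]
  row2 -= -2·row1 → [0,0,3]

L=[[1,0,0],[1,1,0],[-2,-2,1]] U=[[3,0,0],[0,-1,2],[0,0,3]]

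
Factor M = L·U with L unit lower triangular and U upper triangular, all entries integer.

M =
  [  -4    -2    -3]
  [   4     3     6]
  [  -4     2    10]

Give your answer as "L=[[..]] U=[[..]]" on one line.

L=[[1,0,0],[-1,1,0],[1,4,1]] U=[[-4,-2,-3],[0,1,3],[0,0,1]]

  row1 -= -1·row0 → [0,1,3]
  row2 -= 1·row0 → [0,4,13]
  row2 -= 4·row1 → [0,0,1]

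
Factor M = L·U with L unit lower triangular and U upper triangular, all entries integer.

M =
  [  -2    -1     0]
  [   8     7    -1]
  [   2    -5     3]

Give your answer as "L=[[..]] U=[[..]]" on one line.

L=[[1,0,0],[-4,1,0],[-1,-2,1]] U=[[-2,-1,0],[0,3,-1],[0,0,1]]

  R1 -= -4·R0 → [0,3,-1]
  R2 -= -1·R0 → [0,-6,3]
  R2 -= -2·R1 → [0,0,1]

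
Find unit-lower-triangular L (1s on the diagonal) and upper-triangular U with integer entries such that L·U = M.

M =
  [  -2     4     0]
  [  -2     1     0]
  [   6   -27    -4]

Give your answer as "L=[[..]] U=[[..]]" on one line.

L=[[1,0,0],[1,1,0],[-3,5,1]] U=[[-2,4,0],[0,-3,0],[0,0,-4]]

  row1 -= 1·row0 → [0,-3,0]
  row2 -= -3·row0 → [0,-15,-4]
  row2 -= 5·row1 → [0,0,-4]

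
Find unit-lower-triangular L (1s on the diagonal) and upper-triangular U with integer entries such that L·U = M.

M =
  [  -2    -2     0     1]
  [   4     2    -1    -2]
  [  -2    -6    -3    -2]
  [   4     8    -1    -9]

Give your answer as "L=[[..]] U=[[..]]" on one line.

L=[[1,0,0,0],[-2,1,0,0],[1,2,1,0],[-2,-2,3,1]] U=[[-2,-2,0,1],[0,-2,-1,0],[0,0,-1,-3],[0,0,0,2]]

  R1 -= -2·R0 → [0,-2,-1,0]
  R2 -= 1·R0 → [0,-4,-3,-3]
  R3 -= -2·R0 → [0,4,-1,-7]
  R2 -= 2·R1 → [0,0,-1,-3]
  R3 -= -2·R1 → [0,0,-3,-7]
  R3 -= 3·R2 → [0,0,0,2]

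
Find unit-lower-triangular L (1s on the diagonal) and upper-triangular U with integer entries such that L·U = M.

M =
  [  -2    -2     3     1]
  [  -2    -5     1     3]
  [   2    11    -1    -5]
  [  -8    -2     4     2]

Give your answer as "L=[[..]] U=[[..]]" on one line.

  r1 -= 1·r0 → [0,-3,-2,2]
  r2 -= -1·r0 → [0,9,2,-4]
  r3 -= 4·r0 → [0,6,-8,-2]
  r2 -= -3·r1 → [0,0,-4,2]
  r3 -= -2·r1 → [0,0,-12,2]
  r3 -= 3·r2 → [0,0,0,-4]

L=[[1,0,0,0],[1,1,0,0],[-1,-3,1,0],[4,-2,3,1]] U=[[-2,-2,3,1],[0,-3,-2,2],[0,0,-4,2],[0,0,0,-4]]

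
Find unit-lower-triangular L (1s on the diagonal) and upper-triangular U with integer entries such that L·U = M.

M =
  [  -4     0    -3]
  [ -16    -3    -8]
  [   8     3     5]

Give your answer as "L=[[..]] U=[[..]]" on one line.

  row1 -= 4·row0 → [0,-3,4]
  row2 -= -2·row0 → [0,3,-1]
  row2 -= -1·row1 → [0,0,3]

L=[[1,0,0],[4,1,0],[-2,-1,1]] U=[[-4,0,-3],[0,-3,4],[0,0,3]]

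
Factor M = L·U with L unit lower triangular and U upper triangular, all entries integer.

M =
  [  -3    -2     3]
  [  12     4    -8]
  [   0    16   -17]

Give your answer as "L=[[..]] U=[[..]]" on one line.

L=[[1,0,0],[-4,1,0],[0,-4,1]] U=[[-3,-2,3],[0,-4,4],[0,0,-1]]

  row1 -= -4·row0 → [0,-4,4]
  row2 -= 0·row0 → [0,16,-17]
  row2 -= -4·row1 → [0,0,-1]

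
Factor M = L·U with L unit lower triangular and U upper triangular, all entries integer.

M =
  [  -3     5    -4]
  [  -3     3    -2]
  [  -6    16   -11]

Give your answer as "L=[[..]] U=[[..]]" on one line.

  r1 -= 1·r0 → [0,-2,2]
  r2 -= 2·r0 → [0,6,-3]
  r2 -= -3·r1 → [0,0,3]

L=[[1,0,0],[1,1,0],[2,-3,1]] U=[[-3,5,-4],[0,-2,2],[0,0,3]]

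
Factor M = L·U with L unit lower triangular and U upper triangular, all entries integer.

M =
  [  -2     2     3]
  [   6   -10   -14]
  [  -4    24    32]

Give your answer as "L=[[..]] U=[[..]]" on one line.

L=[[1,0,0],[-3,1,0],[2,-5,1]] U=[[-2,2,3],[0,-4,-5],[0,0,1]]

  R1 -= -3·R0 → [0,-4,-5]
  R2 -= 2·R0 → [0,20,26]
  R2 -= -5·R1 → [0,0,1]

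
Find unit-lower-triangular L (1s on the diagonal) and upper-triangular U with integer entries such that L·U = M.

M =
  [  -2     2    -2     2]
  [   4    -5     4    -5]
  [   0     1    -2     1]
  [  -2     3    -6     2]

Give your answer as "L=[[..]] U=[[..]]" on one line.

L=[[1,0,0,0],[-2,1,0,0],[0,-1,1,0],[1,-1,2,1]] U=[[-2,2,-2,2],[0,-1,0,-1],[0,0,-2,0],[0,0,0,-1]]

  R1 -= -2·R0 → [0,-1,0,-1]
  R2 -= 0·R0 → [0,1,-2,1]
  R3 -= 1·R0 → [0,1,-4,0]
  R2 -= -1·R1 → [0,0,-2,0]
  R3 -= -1·R1 → [0,0,-4,-1]
  R3 -= 2·R2 → [0,0,0,-1]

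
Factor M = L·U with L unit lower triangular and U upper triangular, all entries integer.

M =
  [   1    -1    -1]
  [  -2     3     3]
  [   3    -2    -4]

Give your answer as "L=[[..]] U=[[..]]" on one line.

L=[[1,0,0],[-2,1,0],[3,1,1]] U=[[1,-1,-1],[0,1,1],[0,0,-2]]

  r1 -= -2·r0 → [0,1,1]
  r2 -= 3·r0 → [0,1,-1]
  r2 -= 1·r1 → [0,0,-2]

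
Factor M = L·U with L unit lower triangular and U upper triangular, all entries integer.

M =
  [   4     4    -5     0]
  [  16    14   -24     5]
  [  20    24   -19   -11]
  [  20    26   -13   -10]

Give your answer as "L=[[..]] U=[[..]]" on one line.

L=[[1,0,0,0],[4,1,0,0],[5,-2,1,0],[5,-3,0,1]] U=[[4,4,-5,0],[0,-2,-4,5],[0,0,-2,-1],[0,0,0,5]]

  row1 -= 4·row0 → [0,-2,-4,5]
  row2 -= 5·row0 → [0,4,6,-11]
  row3 -= 5·row0 → [0,6,12,-10]
  row2 -= -2·row1 → [0,0,-2,-1]
  row3 -= -3·row1 → [0,0,0,5]
  row3 -= 0·row2 → [0,0,0,5]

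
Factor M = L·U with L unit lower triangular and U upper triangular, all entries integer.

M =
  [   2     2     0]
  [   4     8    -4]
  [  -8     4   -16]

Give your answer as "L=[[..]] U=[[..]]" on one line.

L=[[1,0,0],[2,1,0],[-4,3,1]] U=[[2,2,0],[0,4,-4],[0,0,-4]]

  row1 -= 2·row0 → [0,4,-4]
  row2 -= -4·row0 → [0,12,-16]
  row2 -= 3·row1 → [0,0,-4]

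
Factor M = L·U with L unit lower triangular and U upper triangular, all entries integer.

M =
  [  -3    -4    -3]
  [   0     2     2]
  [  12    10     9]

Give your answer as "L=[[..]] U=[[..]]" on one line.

L=[[1,0,0],[0,1,0],[-4,-3,1]] U=[[-3,-4,-3],[0,2,2],[0,0,3]]

  R1 -= 0·R0 → [0,2,2]
  R2 -= -4·R0 → [0,-6,-3]
  R2 -= -3·R1 → [0,0,3]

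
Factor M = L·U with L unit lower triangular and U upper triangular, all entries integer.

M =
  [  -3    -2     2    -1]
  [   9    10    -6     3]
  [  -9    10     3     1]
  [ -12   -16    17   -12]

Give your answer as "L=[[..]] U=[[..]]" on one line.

  r1 -= -3·r0 → [0,4,0,0]
  r2 -= 3·r0 → [0,16,-3,4]
  r3 -= 4·r0 → [0,-8,9,-8]
  r2 -= 4·r1 → [0,0,-3,4]
  r3 -= -2·r1 → [0,0,9,-8]
  r3 -= -3·r2 → [0,0,0,4]

L=[[1,0,0,0],[-3,1,0,0],[3,4,1,0],[4,-2,-3,1]] U=[[-3,-2,2,-1],[0,4,0,0],[0,0,-3,4],[0,0,0,4]]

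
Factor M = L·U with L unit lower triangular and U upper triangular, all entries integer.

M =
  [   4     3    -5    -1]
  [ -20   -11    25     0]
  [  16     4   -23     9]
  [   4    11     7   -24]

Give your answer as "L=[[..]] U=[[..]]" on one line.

L=[[1,0,0,0],[-5,1,0,0],[4,-2,1,0],[1,2,-4,1]] U=[[4,3,-5,-1],[0,4,0,-5],[0,0,-3,3],[0,0,0,-1]]

  row1 -= -5·row0 → [0,4,0,-5]
  row2 -= 4·row0 → [0,-8,-3,13]
  row3 -= 1·row0 → [0,8,12,-23]
  row2 -= -2·row1 → [0,0,-3,3]
  row3 -= 2·row1 → [0,0,12,-13]
  row3 -= -4·row2 → [0,0,0,-1]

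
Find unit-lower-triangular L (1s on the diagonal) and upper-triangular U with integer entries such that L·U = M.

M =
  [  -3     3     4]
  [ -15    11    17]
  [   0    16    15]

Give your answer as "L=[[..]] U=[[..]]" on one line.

L=[[1,0,0],[5,1,0],[0,-4,1]] U=[[-3,3,4],[0,-4,-3],[0,0,3]]

  row1 -= 5·row0 → [0,-4,-3]
  row2 -= 0·row0 → [0,16,15]
  row2 -= -4·row1 → [0,0,3]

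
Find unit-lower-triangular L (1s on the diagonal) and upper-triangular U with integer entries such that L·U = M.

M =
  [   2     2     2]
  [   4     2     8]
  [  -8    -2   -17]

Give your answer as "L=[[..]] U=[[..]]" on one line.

  row1 -= 2·row0 → [0,-2,4]
  row2 -= -4·row0 → [0,6,-9]
  row2 -= -3·row1 → [0,0,3]

L=[[1,0,0],[2,1,0],[-4,-3,1]] U=[[2,2,2],[0,-2,4],[0,0,3]]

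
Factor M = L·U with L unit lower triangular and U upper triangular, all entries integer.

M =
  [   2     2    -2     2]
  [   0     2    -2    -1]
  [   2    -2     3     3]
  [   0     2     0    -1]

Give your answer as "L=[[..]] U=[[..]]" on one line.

L=[[1,0,0,0],[0,1,0,0],[1,-2,1,0],[0,1,2,1]] U=[[2,2,-2,2],[0,2,-2,-1],[0,0,1,-1],[0,0,0,2]]

  r1 -= 0·r0 → [0,2,-2,-1]
  r2 -= 1·r0 → [0,-4,5,1]
  r3 -= 0·r0 → [0,2,0,-1]
  r2 -= -2·r1 → [0,0,1,-1]
  r3 -= 1·r1 → [0,0,2,0]
  r3 -= 2·r2 → [0,0,0,2]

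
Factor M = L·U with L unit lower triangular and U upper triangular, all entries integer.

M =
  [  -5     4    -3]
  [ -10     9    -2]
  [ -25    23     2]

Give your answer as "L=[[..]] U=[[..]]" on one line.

  R1 -= 2·R0 → [0,1,4]
  R2 -= 5·R0 → [0,3,17]
  R2 -= 3·R1 → [0,0,5]

L=[[1,0,0],[2,1,0],[5,3,1]] U=[[-5,4,-3],[0,1,4],[0,0,5]]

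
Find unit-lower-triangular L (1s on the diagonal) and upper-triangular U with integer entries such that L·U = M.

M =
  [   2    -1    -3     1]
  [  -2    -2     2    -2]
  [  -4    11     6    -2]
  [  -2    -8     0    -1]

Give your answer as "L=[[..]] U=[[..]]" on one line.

L=[[1,0,0,0],[-1,1,0,0],[-2,-3,1,0],[-1,3,0,1]] U=[[2,-1,-3,1],[0,-3,-1,-1],[0,0,-3,-3],[0,0,0,3]]

  r1 -= -1·r0 → [0,-3,-1,-1]
  r2 -= -2·r0 → [0,9,0,0]
  r3 -= -1·r0 → [0,-9,-3,0]
  r2 -= -3·r1 → [0,0,-3,-3]
  r3 -= 3·r1 → [0,0,0,3]
  r3 -= 0·r2 → [0,0,0,3]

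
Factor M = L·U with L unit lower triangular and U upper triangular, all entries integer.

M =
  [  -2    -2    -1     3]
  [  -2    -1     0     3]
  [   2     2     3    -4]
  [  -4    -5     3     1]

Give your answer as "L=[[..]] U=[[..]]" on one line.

L=[[1,0,0,0],[1,1,0,0],[-1,0,1,0],[2,-1,3,1]] U=[[-2,-2,-1,3],[0,1,1,0],[0,0,2,-1],[0,0,0,-2]]

  R1 -= 1·R0 → [0,1,1,0]
  R2 -= -1·R0 → [0,0,2,-1]
  R3 -= 2·R0 → [0,-1,5,-5]
  R2 -= 0·R1 → [0,0,2,-1]
  R3 -= -1·R1 → [0,0,6,-5]
  R3 -= 3·R2 → [0,0,0,-2]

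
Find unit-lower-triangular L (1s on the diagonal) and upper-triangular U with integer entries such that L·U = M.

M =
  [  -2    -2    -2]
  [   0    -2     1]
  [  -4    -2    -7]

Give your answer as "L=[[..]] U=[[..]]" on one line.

L=[[1,0,0],[0,1,0],[2,-1,1]] U=[[-2,-2,-2],[0,-2,1],[0,0,-2]]

  row1 -= 0·row0 → [0,-2,1]
  row2 -= 2·row0 → [0,2,-3]
  row2 -= -1·row1 → [0,0,-2]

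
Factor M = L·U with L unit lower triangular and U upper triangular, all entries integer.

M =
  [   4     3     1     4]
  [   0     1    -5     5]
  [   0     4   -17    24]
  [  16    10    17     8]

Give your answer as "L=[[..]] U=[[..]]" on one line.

L=[[1,0,0,0],[0,1,0,0],[0,4,1,0],[4,-2,1,1]] U=[[4,3,1,4],[0,1,-5,5],[0,0,3,4],[0,0,0,-2]]

  R1 -= 0·R0 → [0,1,-5,5]
  R2 -= 0·R0 → [0,4,-17,24]
  R3 -= 4·R0 → [0,-2,13,-8]
  R2 -= 4·R1 → [0,0,3,4]
  R3 -= -2·R1 → [0,0,3,2]
  R3 -= 1·R2 → [0,0,0,-2]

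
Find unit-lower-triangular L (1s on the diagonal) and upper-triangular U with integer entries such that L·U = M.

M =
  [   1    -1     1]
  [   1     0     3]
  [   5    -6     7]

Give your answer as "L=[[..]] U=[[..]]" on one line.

  row1 -= 1·row0 → [0,1,2]
  row2 -= 5·row0 → [0,-1,2]
  row2 -= -1·row1 → [0,0,4]

L=[[1,0,0],[1,1,0],[5,-1,1]] U=[[1,-1,1],[0,1,2],[0,0,4]]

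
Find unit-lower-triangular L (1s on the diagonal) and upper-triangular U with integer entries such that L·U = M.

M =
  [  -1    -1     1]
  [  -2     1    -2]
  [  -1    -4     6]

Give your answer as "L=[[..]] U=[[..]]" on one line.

L=[[1,0,0],[2,1,0],[1,-1,1]] U=[[-1,-1,1],[0,3,-4],[0,0,1]]

  R1 -= 2·R0 → [0,3,-4]
  R2 -= 1·R0 → [0,-3,5]
  R2 -= -1·R1 → [0,0,1]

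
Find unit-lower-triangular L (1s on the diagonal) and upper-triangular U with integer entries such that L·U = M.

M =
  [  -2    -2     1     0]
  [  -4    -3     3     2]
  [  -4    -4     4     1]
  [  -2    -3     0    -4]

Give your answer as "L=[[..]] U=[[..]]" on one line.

  row1 -= 2·row0 → [0,1,1,2]
  row2 -= 2·row0 → [0,0,2,1]
  row3 -= 1·row0 → [0,-1,-1,-4]
  row2 -= 0·row1 → [0,0,2,1]
  row3 -= -1·row1 → [0,0,0,-2]
  row3 -= 0·row2 → [0,0,0,-2]

L=[[1,0,0,0],[2,1,0,0],[2,0,1,0],[1,-1,0,1]] U=[[-2,-2,1,0],[0,1,1,2],[0,0,2,1],[0,0,0,-2]]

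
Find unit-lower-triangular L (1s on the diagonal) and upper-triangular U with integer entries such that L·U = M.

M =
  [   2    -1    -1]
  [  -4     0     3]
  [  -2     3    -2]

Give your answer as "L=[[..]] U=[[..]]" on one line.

  R1 -= -2·R0 → [0,-2,1]
  R2 -= -1·R0 → [0,2,-3]
  R2 -= -1·R1 → [0,0,-2]

L=[[1,0,0],[-2,1,0],[-1,-1,1]] U=[[2,-1,-1],[0,-2,1],[0,0,-2]]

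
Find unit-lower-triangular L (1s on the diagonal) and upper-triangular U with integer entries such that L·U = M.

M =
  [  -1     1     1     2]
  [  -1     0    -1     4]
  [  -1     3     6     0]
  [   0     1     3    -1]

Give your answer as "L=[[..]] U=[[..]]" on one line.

  r1 -= 1·r0 → [0,-1,-2,2]
  r2 -= 1·r0 → [0,2,5,-2]
  r3 -= 0·r0 → [0,1,3,-1]
  r2 -= -2·r1 → [0,0,1,2]
  r3 -= -1·r1 → [0,0,1,1]
  r3 -= 1·r2 → [0,0,0,-1]

L=[[1,0,0,0],[1,1,0,0],[1,-2,1,0],[0,-1,1,1]] U=[[-1,1,1,2],[0,-1,-2,2],[0,0,1,2],[0,0,0,-1]]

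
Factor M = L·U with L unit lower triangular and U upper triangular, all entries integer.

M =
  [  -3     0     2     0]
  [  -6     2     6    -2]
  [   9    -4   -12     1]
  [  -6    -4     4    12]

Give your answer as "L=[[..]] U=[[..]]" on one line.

L=[[1,0,0,0],[2,1,0,0],[-3,-2,1,0],[2,-2,-2,1]] U=[[-3,0,2,0],[0,2,2,-2],[0,0,-2,-3],[0,0,0,2]]

  r1 -= 2·r0 → [0,2,2,-2]
  r2 -= -3·r0 → [0,-4,-6,1]
  r3 -= 2·r0 → [0,-4,0,12]
  r2 -= -2·r1 → [0,0,-2,-3]
  r3 -= -2·r1 → [0,0,4,8]
  r3 -= -2·r2 → [0,0,0,2]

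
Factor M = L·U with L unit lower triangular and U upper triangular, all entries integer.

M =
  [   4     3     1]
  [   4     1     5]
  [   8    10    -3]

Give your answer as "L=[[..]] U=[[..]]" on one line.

L=[[1,0,0],[1,1,0],[2,-2,1]] U=[[4,3,1],[0,-2,4],[0,0,3]]

  R1 -= 1·R0 → [0,-2,4]
  R2 -= 2·R0 → [0,4,-5]
  R2 -= -2·R1 → [0,0,3]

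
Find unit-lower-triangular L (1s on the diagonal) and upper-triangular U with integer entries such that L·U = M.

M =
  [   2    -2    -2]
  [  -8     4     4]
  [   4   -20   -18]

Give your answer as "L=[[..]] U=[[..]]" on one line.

L=[[1,0,0],[-4,1,0],[2,4,1]] U=[[2,-2,-2],[0,-4,-4],[0,0,2]]

  r1 -= -4·r0 → [0,-4,-4]
  r2 -= 2·r0 → [0,-16,-14]
  r2 -= 4·r1 → [0,0,2]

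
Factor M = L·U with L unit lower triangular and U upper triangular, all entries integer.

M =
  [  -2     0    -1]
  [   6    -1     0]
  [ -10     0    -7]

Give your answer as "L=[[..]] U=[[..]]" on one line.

L=[[1,0,0],[-3,1,0],[5,0,1]] U=[[-2,0,-1],[0,-1,-3],[0,0,-2]]

  r1 -= -3·r0 → [0,-1,-3]
  r2 -= 5·r0 → [0,0,-2]
  r2 -= 0·r1 → [0,0,-2]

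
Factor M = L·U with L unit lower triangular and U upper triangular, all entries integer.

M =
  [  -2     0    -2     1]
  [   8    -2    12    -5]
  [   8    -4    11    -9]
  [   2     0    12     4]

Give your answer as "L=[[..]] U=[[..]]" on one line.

  R1 -= -4·R0 → [0,-2,4,-1]
  R2 -= -4·R0 → [0,-4,3,-5]
  R3 -= -1·R0 → [0,0,10,5]
  R2 -= 2·R1 → [0,0,-5,-3]
  R3 -= 0·R1 → [0,0,10,5]
  R3 -= -2·R2 → [0,0,0,-1]

L=[[1,0,0,0],[-4,1,0,0],[-4,2,1,0],[-1,0,-2,1]] U=[[-2,0,-2,1],[0,-2,4,-1],[0,0,-5,-3],[0,0,0,-1]]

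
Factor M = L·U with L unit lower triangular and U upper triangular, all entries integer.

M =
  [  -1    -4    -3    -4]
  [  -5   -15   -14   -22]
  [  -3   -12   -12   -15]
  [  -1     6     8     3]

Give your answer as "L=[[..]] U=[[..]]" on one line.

  row1 -= 5·row0 → [0,5,1,-2]
  row2 -= 3·row0 → [0,0,-3,-3]
  row3 -= 1·row0 → [0,10,11,7]
  row2 -= 0·row1 → [0,0,-3,-3]
  row3 -= 2·row1 → [0,0,9,11]
  row3 -= -3·row2 → [0,0,0,2]

L=[[1,0,0,0],[5,1,0,0],[3,0,1,0],[1,2,-3,1]] U=[[-1,-4,-3,-4],[0,5,1,-2],[0,0,-3,-3],[0,0,0,2]]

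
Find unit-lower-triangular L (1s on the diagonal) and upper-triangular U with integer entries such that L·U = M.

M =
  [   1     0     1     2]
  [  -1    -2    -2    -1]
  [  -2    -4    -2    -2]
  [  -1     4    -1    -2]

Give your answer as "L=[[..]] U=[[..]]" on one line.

  row1 -= -1·row0 → [0,-2,-1,1]
  row2 -= -2·row0 → [0,-4,0,2]
  row3 -= -1·row0 → [0,4,0,0]
  row2 -= 2·row1 → [0,0,2,0]
  row3 -= -2·row1 → [0,0,-2,2]
  row3 -= -1·row2 → [0,0,0,2]

L=[[1,0,0,0],[-1,1,0,0],[-2,2,1,0],[-1,-2,-1,1]] U=[[1,0,1,2],[0,-2,-1,1],[0,0,2,0],[0,0,0,2]]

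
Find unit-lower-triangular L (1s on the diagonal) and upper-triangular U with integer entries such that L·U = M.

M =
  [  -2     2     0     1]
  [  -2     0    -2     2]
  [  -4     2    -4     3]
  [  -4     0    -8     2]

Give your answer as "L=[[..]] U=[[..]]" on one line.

  row1 -= 1·row0 → [0,-2,-2,1]
  row2 -= 2·row0 → [0,-2,-4,1]
  row3 -= 2·row0 → [0,-4,-8,0]
  row2 -= 1·row1 → [0,0,-2,0]
  row3 -= 2·row1 → [0,0,-4,-2]
  row3 -= 2·row2 → [0,0,0,-2]

L=[[1,0,0,0],[1,1,0,0],[2,1,1,0],[2,2,2,1]] U=[[-2,2,0,1],[0,-2,-2,1],[0,0,-2,0],[0,0,0,-2]]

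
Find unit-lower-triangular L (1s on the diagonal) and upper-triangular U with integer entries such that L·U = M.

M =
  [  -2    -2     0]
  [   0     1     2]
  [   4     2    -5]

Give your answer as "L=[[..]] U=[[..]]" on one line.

L=[[1,0,0],[0,1,0],[-2,-2,1]] U=[[-2,-2,0],[0,1,2],[0,0,-1]]

  r1 -= 0·r0 → [0,1,2]
  r2 -= -2·r0 → [0,-2,-5]
  r2 -= -2·r1 → [0,0,-1]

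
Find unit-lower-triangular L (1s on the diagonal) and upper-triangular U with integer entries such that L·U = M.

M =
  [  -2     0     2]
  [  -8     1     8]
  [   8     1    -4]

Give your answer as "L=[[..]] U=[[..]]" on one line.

  r1 -= 4·r0 → [0,1,0]
  r2 -= -4·r0 → [0,1,4]
  r2 -= 1·r1 → [0,0,4]

L=[[1,0,0],[4,1,0],[-4,1,1]] U=[[-2,0,2],[0,1,0],[0,0,4]]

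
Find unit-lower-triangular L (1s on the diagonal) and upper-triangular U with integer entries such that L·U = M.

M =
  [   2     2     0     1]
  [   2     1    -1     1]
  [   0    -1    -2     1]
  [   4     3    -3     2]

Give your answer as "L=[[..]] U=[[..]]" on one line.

  r1 -= 1·r0 → [0,-1,-1,0]
  r2 -= 0·r0 → [0,-1,-2,1]
  r3 -= 2·r0 → [0,-1,-3,0]
  r2 -= 1·r1 → [0,0,-1,1]
  r3 -= 1·r1 → [0,0,-2,0]
  r3 -= 2·r2 → [0,0,0,-2]

L=[[1,0,0,0],[1,1,0,0],[0,1,1,0],[2,1,2,1]] U=[[2,2,0,1],[0,-1,-1,0],[0,0,-1,1],[0,0,0,-2]]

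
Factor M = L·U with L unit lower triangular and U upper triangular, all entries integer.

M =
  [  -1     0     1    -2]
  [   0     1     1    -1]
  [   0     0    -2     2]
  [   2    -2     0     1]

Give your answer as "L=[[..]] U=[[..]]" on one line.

  r1 -= 0·r0 → [0,1,1,-1]
  r2 -= 0·r0 → [0,0,-2,2]
  r3 -= -2·r0 → [0,-2,2,-3]
  r2 -= 0·r1 → [0,0,-2,2]
  r3 -= -2·r1 → [0,0,4,-5]
  r3 -= -2·r2 → [0,0,0,-1]

L=[[1,0,0,0],[0,1,0,0],[0,0,1,0],[-2,-2,-2,1]] U=[[-1,0,1,-2],[0,1,1,-1],[0,0,-2,2],[0,0,0,-1]]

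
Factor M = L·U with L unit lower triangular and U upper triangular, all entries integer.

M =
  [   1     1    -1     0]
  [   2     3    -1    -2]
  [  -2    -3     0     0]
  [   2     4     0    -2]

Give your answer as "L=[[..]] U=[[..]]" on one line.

  r1 -= 2·r0 → [0,1,1,-2]
  r2 -= -2·r0 → [0,-1,-2,0]
  r3 -= 2·r0 → [0,2,2,-2]
  r2 -= -1·r1 → [0,0,-1,-2]
  r3 -= 2·r1 → [0,0,0,2]
  r3 -= 0·r2 → [0,0,0,2]

L=[[1,0,0,0],[2,1,0,0],[-2,-1,1,0],[2,2,0,1]] U=[[1,1,-1,0],[0,1,1,-2],[0,0,-1,-2],[0,0,0,2]]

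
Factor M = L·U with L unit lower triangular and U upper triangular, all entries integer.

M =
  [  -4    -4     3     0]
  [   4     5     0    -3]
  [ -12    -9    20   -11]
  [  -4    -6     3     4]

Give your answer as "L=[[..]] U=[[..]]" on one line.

  R1 -= -1·R0 → [0,1,3,-3]
  R2 -= 3·R0 → [0,3,11,-11]
  R3 -= 1·R0 → [0,-2,0,4]
  R2 -= 3·R1 → [0,0,2,-2]
  R3 -= -2·R1 → [0,0,6,-2]
  R3 -= 3·R2 → [0,0,0,4]

L=[[1,0,0,0],[-1,1,0,0],[3,3,1,0],[1,-2,3,1]] U=[[-4,-4,3,0],[0,1,3,-3],[0,0,2,-2],[0,0,0,4]]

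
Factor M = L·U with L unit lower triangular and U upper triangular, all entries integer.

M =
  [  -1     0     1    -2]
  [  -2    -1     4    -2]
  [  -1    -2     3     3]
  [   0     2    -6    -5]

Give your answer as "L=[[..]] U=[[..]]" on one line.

  R1 -= 2·R0 → [0,-1,2,2]
  R2 -= 1·R0 → [0,-2,2,5]
  R3 -= 0·R0 → [0,2,-6,-5]
  R2 -= 2·R1 → [0,0,-2,1]
  R3 -= -2·R1 → [0,0,-2,-1]
  R3 -= 1·R2 → [0,0,0,-2]

L=[[1,0,0,0],[2,1,0,0],[1,2,1,0],[0,-2,1,1]] U=[[-1,0,1,-2],[0,-1,2,2],[0,0,-2,1],[0,0,0,-2]]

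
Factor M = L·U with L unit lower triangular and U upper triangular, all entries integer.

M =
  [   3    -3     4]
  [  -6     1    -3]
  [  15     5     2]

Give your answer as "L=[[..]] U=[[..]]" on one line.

L=[[1,0,0],[-2,1,0],[5,-4,1]] U=[[3,-3,4],[0,-5,5],[0,0,2]]

  R1 -= -2·R0 → [0,-5,5]
  R2 -= 5·R0 → [0,20,-18]
  R2 -= -4·R1 → [0,0,2]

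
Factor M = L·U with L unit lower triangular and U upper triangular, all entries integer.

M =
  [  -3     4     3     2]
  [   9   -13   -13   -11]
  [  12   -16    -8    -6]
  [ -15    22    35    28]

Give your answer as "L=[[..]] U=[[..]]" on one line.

L=[[1,0,0,0],[-3,1,0,0],[-4,0,1,0],[5,-2,3,1]] U=[[-3,4,3,2],[0,-1,-4,-5],[0,0,4,2],[0,0,0,2]]

  R1 -= -3·R0 → [0,-1,-4,-5]
  R2 -= -4·R0 → [0,0,4,2]
  R3 -= 5·R0 → [0,2,20,18]
  R2 -= 0·R1 → [0,0,4,2]
  R3 -= -2·R1 → [0,0,12,8]
  R3 -= 3·R2 → [0,0,0,2]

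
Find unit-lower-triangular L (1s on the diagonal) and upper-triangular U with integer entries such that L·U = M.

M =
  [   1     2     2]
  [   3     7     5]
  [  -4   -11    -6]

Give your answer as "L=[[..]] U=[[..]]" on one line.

  r1 -= 3·r0 → [0,1,-1]
  r2 -= -4·r0 → [0,-3,2]
  r2 -= -3·r1 → [0,0,-1]

L=[[1,0,0],[3,1,0],[-4,-3,1]] U=[[1,2,2],[0,1,-1],[0,0,-1]]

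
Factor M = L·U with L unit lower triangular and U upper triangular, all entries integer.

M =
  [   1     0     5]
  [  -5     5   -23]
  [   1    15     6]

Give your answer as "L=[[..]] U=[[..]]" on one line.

  R1 -= -5·R0 → [0,5,2]
  R2 -= 1·R0 → [0,15,1]
  R2 -= 3·R1 → [0,0,-5]

L=[[1,0,0],[-5,1,0],[1,3,1]] U=[[1,0,5],[0,5,2],[0,0,-5]]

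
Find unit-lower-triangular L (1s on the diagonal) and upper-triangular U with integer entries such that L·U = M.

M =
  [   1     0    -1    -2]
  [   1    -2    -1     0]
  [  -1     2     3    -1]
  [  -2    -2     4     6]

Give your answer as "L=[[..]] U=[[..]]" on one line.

L=[[1,0,0,0],[1,1,0,0],[-1,-1,1,0],[-2,1,1,1]] U=[[1,0,-1,-2],[0,-2,0,2],[0,0,2,-1],[0,0,0,1]]

  r1 -= 1·r0 → [0,-2,0,2]
  r2 -= -1·r0 → [0,2,2,-3]
  r3 -= -2·r0 → [0,-2,2,2]
  r2 -= -1·r1 → [0,0,2,-1]
  r3 -= 1·r1 → [0,0,2,0]
  r3 -= 1·r2 → [0,0,0,1]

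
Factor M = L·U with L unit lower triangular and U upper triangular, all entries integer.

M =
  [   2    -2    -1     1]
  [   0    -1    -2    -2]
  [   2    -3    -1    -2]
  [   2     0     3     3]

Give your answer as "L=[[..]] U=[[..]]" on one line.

  r1 -= 0·r0 → [0,-1,-2,-2]
  r2 -= 1·r0 → [0,-1,0,-3]
  r3 -= 1·r0 → [0,2,4,2]
  r2 -= 1·r1 → [0,0,2,-1]
  r3 -= -2·r1 → [0,0,0,-2]
  r3 -= 0·r2 → [0,0,0,-2]

L=[[1,0,0,0],[0,1,0,0],[1,1,1,0],[1,-2,0,1]] U=[[2,-2,-1,1],[0,-1,-2,-2],[0,0,2,-1],[0,0,0,-2]]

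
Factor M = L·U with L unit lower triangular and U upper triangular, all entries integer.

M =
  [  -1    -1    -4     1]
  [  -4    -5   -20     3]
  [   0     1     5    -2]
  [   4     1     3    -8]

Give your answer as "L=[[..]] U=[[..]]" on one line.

L=[[1,0,0,0],[4,1,0,0],[0,-1,1,0],[-4,3,-1,1]] U=[[-1,-1,-4,1],[0,-1,-4,-1],[0,0,1,-3],[0,0,0,-4]]

  row1 -= 4·row0 → [0,-1,-4,-1]
  row2 -= 0·row0 → [0,1,5,-2]
  row3 -= -4·row0 → [0,-3,-13,-4]
  row2 -= -1·row1 → [0,0,1,-3]
  row3 -= 3·row1 → [0,0,-1,-1]
  row3 -= -1·row2 → [0,0,0,-4]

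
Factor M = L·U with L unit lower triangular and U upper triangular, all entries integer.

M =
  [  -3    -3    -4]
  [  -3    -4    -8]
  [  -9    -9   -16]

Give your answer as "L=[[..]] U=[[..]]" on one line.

L=[[1,0,0],[1,1,0],[3,0,1]] U=[[-3,-3,-4],[0,-1,-4],[0,0,-4]]

  row1 -= 1·row0 → [0,-1,-4]
  row2 -= 3·row0 → [0,0,-4]
  row2 -= 0·row1 → [0,0,-4]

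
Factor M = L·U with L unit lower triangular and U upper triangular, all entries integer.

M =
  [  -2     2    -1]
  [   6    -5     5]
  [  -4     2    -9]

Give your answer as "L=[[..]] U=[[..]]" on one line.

  R1 -= -3·R0 → [0,1,2]
  R2 -= 2·R0 → [0,-2,-7]
  R2 -= -2·R1 → [0,0,-3]

L=[[1,0,0],[-3,1,0],[2,-2,1]] U=[[-2,2,-1],[0,1,2],[0,0,-3]]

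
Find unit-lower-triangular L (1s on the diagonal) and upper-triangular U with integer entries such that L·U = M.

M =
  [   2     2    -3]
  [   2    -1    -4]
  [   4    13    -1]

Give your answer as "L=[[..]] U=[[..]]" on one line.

L=[[1,0,0],[1,1,0],[2,-3,1]] U=[[2,2,-3],[0,-3,-1],[0,0,2]]

  row1 -= 1·row0 → [0,-3,-1]
  row2 -= 2·row0 → [0,9,5]
  row2 -= -3·row1 → [0,0,2]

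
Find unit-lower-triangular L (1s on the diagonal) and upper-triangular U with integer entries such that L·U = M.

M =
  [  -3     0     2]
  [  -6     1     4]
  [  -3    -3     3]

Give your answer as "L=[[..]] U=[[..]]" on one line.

L=[[1,0,0],[2,1,0],[1,-3,1]] U=[[-3,0,2],[0,1,0],[0,0,1]]

  row1 -= 2·row0 → [0,1,0]
  row2 -= 1·row0 → [0,-3,1]
  row2 -= -3·row1 → [0,0,1]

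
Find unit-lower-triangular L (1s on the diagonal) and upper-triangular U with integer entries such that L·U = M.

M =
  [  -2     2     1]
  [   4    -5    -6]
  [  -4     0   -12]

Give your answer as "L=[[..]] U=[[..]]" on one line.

  row1 -= -2·row0 → [0,-1,-4]
  row2 -= 2·row0 → [0,-4,-14]
  row2 -= 4·row1 → [0,0,2]

L=[[1,0,0],[-2,1,0],[2,4,1]] U=[[-2,2,1],[0,-1,-4],[0,0,2]]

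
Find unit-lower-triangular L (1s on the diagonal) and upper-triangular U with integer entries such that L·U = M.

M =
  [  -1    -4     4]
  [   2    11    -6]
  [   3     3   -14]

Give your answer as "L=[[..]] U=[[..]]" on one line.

L=[[1,0,0],[-2,1,0],[-3,-3,1]] U=[[-1,-4,4],[0,3,2],[0,0,4]]

  R1 -= -2·R0 → [0,3,2]
  R2 -= -3·R0 → [0,-9,-2]
  R2 -= -3·R1 → [0,0,4]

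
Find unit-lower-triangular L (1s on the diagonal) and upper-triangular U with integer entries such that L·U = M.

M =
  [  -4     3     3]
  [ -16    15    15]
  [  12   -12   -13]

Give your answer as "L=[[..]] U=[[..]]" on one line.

L=[[1,0,0],[4,1,0],[-3,-1,1]] U=[[-4,3,3],[0,3,3],[0,0,-1]]

  R1 -= 4·R0 → [0,3,3]
  R2 -= -3·R0 → [0,-3,-4]
  R2 -= -1·R1 → [0,0,-1]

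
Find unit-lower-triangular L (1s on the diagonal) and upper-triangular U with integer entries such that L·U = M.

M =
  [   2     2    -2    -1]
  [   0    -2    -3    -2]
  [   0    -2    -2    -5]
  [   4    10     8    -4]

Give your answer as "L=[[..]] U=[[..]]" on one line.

L=[[1,0,0,0],[0,1,0,0],[0,1,1,0],[2,-3,3,1]] U=[[2,2,-2,-1],[0,-2,-3,-2],[0,0,1,-3],[0,0,0,1]]

  row1 -= 0·row0 → [0,-2,-3,-2]
  row2 -= 0·row0 → [0,-2,-2,-5]
  row3 -= 2·row0 → [0,6,12,-2]
  row2 -= 1·row1 → [0,0,1,-3]
  row3 -= -3·row1 → [0,0,3,-8]
  row3 -= 3·row2 → [0,0,0,1]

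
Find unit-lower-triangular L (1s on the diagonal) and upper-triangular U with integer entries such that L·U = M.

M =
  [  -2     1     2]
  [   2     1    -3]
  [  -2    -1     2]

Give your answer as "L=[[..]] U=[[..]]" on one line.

  row1 -= -1·row0 → [0,2,-1]
  row2 -= 1·row0 → [0,-2,0]
  row2 -= -1·row1 → [0,0,-1]

L=[[1,0,0],[-1,1,0],[1,-1,1]] U=[[-2,1,2],[0,2,-1],[0,0,-1]]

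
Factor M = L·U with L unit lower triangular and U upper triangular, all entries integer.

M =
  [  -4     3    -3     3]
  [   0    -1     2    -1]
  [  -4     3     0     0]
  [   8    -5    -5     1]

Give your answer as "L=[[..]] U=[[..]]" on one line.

  row1 -= 0·row0 → [0,-1,2,-1]
  row2 -= 1·row0 → [0,0,3,-3]
  row3 -= -2·row0 → [0,1,-11,7]
  row2 -= 0·row1 → [0,0,3,-3]
  row3 -= -1·row1 → [0,0,-9,6]
  row3 -= -3·row2 → [0,0,0,-3]

L=[[1,0,0,0],[0,1,0,0],[1,0,1,0],[-2,-1,-3,1]] U=[[-4,3,-3,3],[0,-1,2,-1],[0,0,3,-3],[0,0,0,-3]]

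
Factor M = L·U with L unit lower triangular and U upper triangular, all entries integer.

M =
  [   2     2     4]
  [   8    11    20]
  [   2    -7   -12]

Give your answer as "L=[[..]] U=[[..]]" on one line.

  r1 -= 4·r0 → [0,3,4]
  r2 -= 1·r0 → [0,-9,-16]
  r2 -= -3·r1 → [0,0,-4]

L=[[1,0,0],[4,1,0],[1,-3,1]] U=[[2,2,4],[0,3,4],[0,0,-4]]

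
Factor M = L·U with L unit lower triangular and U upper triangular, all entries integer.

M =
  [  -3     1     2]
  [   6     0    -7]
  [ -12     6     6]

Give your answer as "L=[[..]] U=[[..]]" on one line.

  R1 -= -2·R0 → [0,2,-3]
  R2 -= 4·R0 → [0,2,-2]
  R2 -= 1·R1 → [0,0,1]

L=[[1,0,0],[-2,1,0],[4,1,1]] U=[[-3,1,2],[0,2,-3],[0,0,1]]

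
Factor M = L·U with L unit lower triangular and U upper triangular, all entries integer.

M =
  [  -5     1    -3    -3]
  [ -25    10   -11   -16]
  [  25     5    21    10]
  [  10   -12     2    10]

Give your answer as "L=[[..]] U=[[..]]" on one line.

L=[[1,0,0,0],[5,1,0,0],[-5,2,1,0],[-2,-2,-2,1]] U=[[-5,1,-3,-3],[0,5,4,-1],[0,0,-2,-3],[0,0,0,-4]]

  r1 -= 5·r0 → [0,5,4,-1]
  r2 -= -5·r0 → [0,10,6,-5]
  r3 -= -2·r0 → [0,-10,-4,4]
  r2 -= 2·r1 → [0,0,-2,-3]
  r3 -= -2·r1 → [0,0,4,2]
  r3 -= -2·r2 → [0,0,0,-4]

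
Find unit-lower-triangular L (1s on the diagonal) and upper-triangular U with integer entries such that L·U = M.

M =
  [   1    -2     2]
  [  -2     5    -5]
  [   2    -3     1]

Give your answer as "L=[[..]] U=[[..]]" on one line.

  row1 -= -2·row0 → [0,1,-1]
  row2 -= 2·row0 → [0,1,-3]
  row2 -= 1·row1 → [0,0,-2]

L=[[1,0,0],[-2,1,0],[2,1,1]] U=[[1,-2,2],[0,1,-1],[0,0,-2]]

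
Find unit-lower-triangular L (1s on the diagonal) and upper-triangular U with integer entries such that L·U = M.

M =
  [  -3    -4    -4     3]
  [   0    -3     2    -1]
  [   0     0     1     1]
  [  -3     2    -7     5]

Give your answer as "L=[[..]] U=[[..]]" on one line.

  row1 -= 0·row0 → [0,-3,2,-1]
  row2 -= 0·row0 → [0,0,1,1]
  row3 -= 1·row0 → [0,6,-3,2]
  row2 -= 0·row1 → [0,0,1,1]
  row3 -= -2·row1 → [0,0,1,0]
  row3 -= 1·row2 → [0,0,0,-1]

L=[[1,0,0,0],[0,1,0,0],[0,0,1,0],[1,-2,1,1]] U=[[-3,-4,-4,3],[0,-3,2,-1],[0,0,1,1],[0,0,0,-1]]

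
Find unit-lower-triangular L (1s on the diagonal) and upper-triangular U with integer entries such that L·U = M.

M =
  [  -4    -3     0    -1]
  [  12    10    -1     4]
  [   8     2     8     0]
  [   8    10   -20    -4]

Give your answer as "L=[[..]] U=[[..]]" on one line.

L=[[1,0,0,0],[-3,1,0,0],[-2,-4,1,0],[-2,4,-4,1]] U=[[-4,-3,0,-1],[0,1,-1,1],[0,0,4,2],[0,0,0,-2]]

  R1 -= -3·R0 → [0,1,-1,1]
  R2 -= -2·R0 → [0,-4,8,-2]
  R3 -= -2·R0 → [0,4,-20,-6]
  R2 -= -4·R1 → [0,0,4,2]
  R3 -= 4·R1 → [0,0,-16,-10]
  R3 -= -4·R2 → [0,0,0,-2]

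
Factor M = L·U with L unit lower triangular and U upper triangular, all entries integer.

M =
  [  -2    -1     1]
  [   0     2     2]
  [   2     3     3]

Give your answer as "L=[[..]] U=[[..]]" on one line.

L=[[1,0,0],[0,1,0],[-1,1,1]] U=[[-2,-1,1],[0,2,2],[0,0,2]]

  R1 -= 0·R0 → [0,2,2]
  R2 -= -1·R0 → [0,2,4]
  R2 -= 1·R1 → [0,0,2]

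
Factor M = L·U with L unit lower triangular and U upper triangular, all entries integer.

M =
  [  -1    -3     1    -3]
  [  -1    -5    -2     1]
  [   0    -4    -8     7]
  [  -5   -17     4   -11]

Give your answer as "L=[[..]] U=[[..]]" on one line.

  r1 -= 1·r0 → [0,-2,-3,4]
  r2 -= 0·r0 → [0,-4,-8,7]
  r3 -= 5·r0 → [0,-2,-1,4]
  r2 -= 2·r1 → [0,0,-2,-1]
  r3 -= 1·r1 → [0,0,2,0]
  r3 -= -1·r2 → [0,0,0,-1]

L=[[1,0,0,0],[1,1,0,0],[0,2,1,0],[5,1,-1,1]] U=[[-1,-3,1,-3],[0,-2,-3,4],[0,0,-2,-1],[0,0,0,-1]]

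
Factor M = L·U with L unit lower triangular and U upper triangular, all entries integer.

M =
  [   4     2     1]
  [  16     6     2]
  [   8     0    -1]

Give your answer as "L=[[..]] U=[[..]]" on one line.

L=[[1,0,0],[4,1,0],[2,2,1]] U=[[4,2,1],[0,-2,-2],[0,0,1]]

  row1 -= 4·row0 → [0,-2,-2]
  row2 -= 2·row0 → [0,-4,-3]
  row2 -= 2·row1 → [0,0,1]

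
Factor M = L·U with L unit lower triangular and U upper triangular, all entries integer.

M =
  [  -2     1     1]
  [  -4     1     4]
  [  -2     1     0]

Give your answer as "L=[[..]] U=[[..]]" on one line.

  R1 -= 2·R0 → [0,-1,2]
  R2 -= 1·R0 → [0,0,-1]
  R2 -= 0·R1 → [0,0,-1]

L=[[1,0,0],[2,1,0],[1,0,1]] U=[[-2,1,1],[0,-1,2],[0,0,-1]]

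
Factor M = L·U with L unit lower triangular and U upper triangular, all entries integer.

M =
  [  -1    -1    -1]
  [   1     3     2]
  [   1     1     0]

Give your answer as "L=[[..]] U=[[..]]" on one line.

L=[[1,0,0],[-1,1,0],[-1,0,1]] U=[[-1,-1,-1],[0,2,1],[0,0,-1]]

  row1 -= -1·row0 → [0,2,1]
  row2 -= -1·row0 → [0,0,-1]
  row2 -= 0·row1 → [0,0,-1]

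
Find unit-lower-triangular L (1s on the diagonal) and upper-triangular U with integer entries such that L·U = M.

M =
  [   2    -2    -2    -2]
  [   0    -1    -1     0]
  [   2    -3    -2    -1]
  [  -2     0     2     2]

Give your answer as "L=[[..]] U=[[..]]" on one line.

  row1 -= 0·row0 → [0,-1,-1,0]
  row2 -= 1·row0 → [0,-1,0,1]
  row3 -= -1·row0 → [0,-2,0,0]
  row2 -= 1·row1 → [0,0,1,1]
  row3 -= 2·row1 → [0,0,2,0]
  row3 -= 2·row2 → [0,0,0,-2]

L=[[1,0,0,0],[0,1,0,0],[1,1,1,0],[-1,2,2,1]] U=[[2,-2,-2,-2],[0,-1,-1,0],[0,0,1,1],[0,0,0,-2]]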